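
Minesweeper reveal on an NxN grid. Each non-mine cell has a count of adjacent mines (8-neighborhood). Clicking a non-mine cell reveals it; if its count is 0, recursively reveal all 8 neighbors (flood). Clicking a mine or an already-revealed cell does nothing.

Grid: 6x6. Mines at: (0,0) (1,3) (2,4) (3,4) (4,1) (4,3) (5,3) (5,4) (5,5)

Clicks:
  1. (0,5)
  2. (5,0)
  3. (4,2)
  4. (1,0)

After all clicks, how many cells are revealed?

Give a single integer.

Click 1 (0,5) count=0: revealed 4 new [(0,4) (0,5) (1,4) (1,5)] -> total=4
Click 2 (5,0) count=1: revealed 1 new [(5,0)] -> total=5
Click 3 (4,2) count=3: revealed 1 new [(4,2)] -> total=6
Click 4 (1,0) count=1: revealed 1 new [(1,0)] -> total=7

Answer: 7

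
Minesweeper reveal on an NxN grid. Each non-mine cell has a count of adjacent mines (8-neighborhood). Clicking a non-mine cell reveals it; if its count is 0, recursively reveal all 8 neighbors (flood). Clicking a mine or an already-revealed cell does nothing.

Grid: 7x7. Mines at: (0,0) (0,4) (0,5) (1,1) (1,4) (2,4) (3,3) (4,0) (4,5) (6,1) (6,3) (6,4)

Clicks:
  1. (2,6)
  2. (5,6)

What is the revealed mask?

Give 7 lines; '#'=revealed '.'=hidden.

Answer: .......
.....##
.....##
.....##
.......
......#
.......

Derivation:
Click 1 (2,6) count=0: revealed 6 new [(1,5) (1,6) (2,5) (2,6) (3,5) (3,6)] -> total=6
Click 2 (5,6) count=1: revealed 1 new [(5,6)] -> total=7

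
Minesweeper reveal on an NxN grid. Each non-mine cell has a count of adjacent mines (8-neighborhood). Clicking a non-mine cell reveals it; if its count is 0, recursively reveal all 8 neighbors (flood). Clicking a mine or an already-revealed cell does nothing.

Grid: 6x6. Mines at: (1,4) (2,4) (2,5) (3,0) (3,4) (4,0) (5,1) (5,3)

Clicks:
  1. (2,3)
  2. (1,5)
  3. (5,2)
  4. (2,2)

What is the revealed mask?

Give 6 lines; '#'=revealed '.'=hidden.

Answer: ####..
####.#
####..
.###..
.###..
..#...

Derivation:
Click 1 (2,3) count=3: revealed 1 new [(2,3)] -> total=1
Click 2 (1,5) count=3: revealed 1 new [(1,5)] -> total=2
Click 3 (5,2) count=2: revealed 1 new [(5,2)] -> total=3
Click 4 (2,2) count=0: revealed 17 new [(0,0) (0,1) (0,2) (0,3) (1,0) (1,1) (1,2) (1,3) (2,0) (2,1) (2,2) (3,1) (3,2) (3,3) (4,1) (4,2) (4,3)] -> total=20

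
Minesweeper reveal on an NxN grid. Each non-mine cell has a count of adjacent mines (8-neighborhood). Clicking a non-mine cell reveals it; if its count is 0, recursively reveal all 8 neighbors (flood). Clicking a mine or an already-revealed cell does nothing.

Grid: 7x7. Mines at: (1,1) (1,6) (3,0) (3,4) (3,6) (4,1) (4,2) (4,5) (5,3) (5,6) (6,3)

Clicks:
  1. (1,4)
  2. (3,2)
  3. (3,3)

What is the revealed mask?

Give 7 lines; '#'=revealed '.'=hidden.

Click 1 (1,4) count=0: revealed 12 new [(0,2) (0,3) (0,4) (0,5) (1,2) (1,3) (1,4) (1,5) (2,2) (2,3) (2,4) (2,5)] -> total=12
Click 2 (3,2) count=2: revealed 1 new [(3,2)] -> total=13
Click 3 (3,3) count=2: revealed 1 new [(3,3)] -> total=14

Answer: ..####.
..####.
..####.
..##...
.......
.......
.......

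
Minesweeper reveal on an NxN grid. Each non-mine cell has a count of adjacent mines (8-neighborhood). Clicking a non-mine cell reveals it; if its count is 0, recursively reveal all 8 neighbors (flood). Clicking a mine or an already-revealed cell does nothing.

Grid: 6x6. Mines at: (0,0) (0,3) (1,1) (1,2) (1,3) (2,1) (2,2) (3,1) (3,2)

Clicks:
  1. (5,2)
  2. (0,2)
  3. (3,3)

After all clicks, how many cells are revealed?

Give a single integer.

Answer: 23

Derivation:
Click 1 (5,2) count=0: revealed 22 new [(0,4) (0,5) (1,4) (1,5) (2,3) (2,4) (2,5) (3,3) (3,4) (3,5) (4,0) (4,1) (4,2) (4,3) (4,4) (4,5) (5,0) (5,1) (5,2) (5,3) (5,4) (5,5)] -> total=22
Click 2 (0,2) count=4: revealed 1 new [(0,2)] -> total=23
Click 3 (3,3) count=2: revealed 0 new [(none)] -> total=23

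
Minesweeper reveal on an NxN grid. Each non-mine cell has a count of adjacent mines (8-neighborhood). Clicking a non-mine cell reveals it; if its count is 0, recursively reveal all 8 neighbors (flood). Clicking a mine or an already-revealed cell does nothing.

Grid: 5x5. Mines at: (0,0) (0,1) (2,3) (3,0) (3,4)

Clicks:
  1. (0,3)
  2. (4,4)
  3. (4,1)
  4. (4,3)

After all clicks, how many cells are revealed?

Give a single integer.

Click 1 (0,3) count=0: revealed 6 new [(0,2) (0,3) (0,4) (1,2) (1,3) (1,4)] -> total=6
Click 2 (4,4) count=1: revealed 1 new [(4,4)] -> total=7
Click 3 (4,1) count=1: revealed 1 new [(4,1)] -> total=8
Click 4 (4,3) count=1: revealed 1 new [(4,3)] -> total=9

Answer: 9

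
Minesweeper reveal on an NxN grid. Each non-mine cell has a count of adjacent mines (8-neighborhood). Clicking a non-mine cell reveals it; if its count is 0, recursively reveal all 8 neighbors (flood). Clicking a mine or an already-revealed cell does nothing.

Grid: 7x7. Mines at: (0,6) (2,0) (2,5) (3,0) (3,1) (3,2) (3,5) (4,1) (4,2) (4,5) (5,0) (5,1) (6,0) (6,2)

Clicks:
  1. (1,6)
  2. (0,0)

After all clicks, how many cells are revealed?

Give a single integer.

Answer: 17

Derivation:
Click 1 (1,6) count=2: revealed 1 new [(1,6)] -> total=1
Click 2 (0,0) count=0: revealed 16 new [(0,0) (0,1) (0,2) (0,3) (0,4) (0,5) (1,0) (1,1) (1,2) (1,3) (1,4) (1,5) (2,1) (2,2) (2,3) (2,4)] -> total=17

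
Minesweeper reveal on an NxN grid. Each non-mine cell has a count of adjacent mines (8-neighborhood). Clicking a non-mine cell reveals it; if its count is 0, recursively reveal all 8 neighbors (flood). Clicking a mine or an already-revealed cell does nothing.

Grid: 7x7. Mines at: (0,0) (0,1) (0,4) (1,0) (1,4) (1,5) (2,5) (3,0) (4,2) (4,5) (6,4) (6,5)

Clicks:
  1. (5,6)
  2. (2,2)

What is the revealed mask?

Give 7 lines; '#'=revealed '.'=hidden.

Answer: .......
.###...
.###...
.###...
.......
......#
.......

Derivation:
Click 1 (5,6) count=2: revealed 1 new [(5,6)] -> total=1
Click 2 (2,2) count=0: revealed 9 new [(1,1) (1,2) (1,3) (2,1) (2,2) (2,3) (3,1) (3,2) (3,3)] -> total=10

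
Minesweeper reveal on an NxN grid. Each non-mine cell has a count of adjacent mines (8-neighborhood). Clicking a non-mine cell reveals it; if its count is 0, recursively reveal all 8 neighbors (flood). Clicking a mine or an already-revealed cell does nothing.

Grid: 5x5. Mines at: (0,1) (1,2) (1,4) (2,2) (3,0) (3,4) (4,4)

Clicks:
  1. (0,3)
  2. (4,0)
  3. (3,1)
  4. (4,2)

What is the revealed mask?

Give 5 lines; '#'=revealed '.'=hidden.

Click 1 (0,3) count=2: revealed 1 new [(0,3)] -> total=1
Click 2 (4,0) count=1: revealed 1 new [(4,0)] -> total=2
Click 3 (3,1) count=2: revealed 1 new [(3,1)] -> total=3
Click 4 (4,2) count=0: revealed 5 new [(3,2) (3,3) (4,1) (4,2) (4,3)] -> total=8

Answer: ...#.
.....
.....
.###.
####.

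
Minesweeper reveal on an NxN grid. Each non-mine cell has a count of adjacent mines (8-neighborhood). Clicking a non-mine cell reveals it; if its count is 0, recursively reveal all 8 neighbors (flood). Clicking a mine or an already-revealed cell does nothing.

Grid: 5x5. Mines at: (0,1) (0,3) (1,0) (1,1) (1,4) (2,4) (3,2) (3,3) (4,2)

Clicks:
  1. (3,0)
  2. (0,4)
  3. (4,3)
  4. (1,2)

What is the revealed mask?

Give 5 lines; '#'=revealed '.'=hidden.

Click 1 (3,0) count=0: revealed 6 new [(2,0) (2,1) (3,0) (3,1) (4,0) (4,1)] -> total=6
Click 2 (0,4) count=2: revealed 1 new [(0,4)] -> total=7
Click 3 (4,3) count=3: revealed 1 new [(4,3)] -> total=8
Click 4 (1,2) count=3: revealed 1 new [(1,2)] -> total=9

Answer: ....#
..#..
##...
##...
##.#.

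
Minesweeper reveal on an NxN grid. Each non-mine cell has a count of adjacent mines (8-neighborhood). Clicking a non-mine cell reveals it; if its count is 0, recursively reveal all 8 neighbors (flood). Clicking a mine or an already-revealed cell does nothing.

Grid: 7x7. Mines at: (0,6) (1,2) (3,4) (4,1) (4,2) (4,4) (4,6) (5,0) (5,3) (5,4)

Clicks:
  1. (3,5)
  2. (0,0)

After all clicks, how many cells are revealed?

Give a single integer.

Click 1 (3,5) count=3: revealed 1 new [(3,5)] -> total=1
Click 2 (0,0) count=0: revealed 8 new [(0,0) (0,1) (1,0) (1,1) (2,0) (2,1) (3,0) (3,1)] -> total=9

Answer: 9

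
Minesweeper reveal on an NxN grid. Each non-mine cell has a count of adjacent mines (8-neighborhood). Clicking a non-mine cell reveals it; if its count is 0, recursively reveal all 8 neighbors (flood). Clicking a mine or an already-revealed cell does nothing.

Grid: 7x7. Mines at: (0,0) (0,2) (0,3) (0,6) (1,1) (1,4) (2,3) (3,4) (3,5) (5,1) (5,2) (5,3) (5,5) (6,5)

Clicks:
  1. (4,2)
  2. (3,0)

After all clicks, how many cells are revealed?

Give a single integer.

Answer: 9

Derivation:
Click 1 (4,2) count=3: revealed 1 new [(4,2)] -> total=1
Click 2 (3,0) count=0: revealed 8 new [(2,0) (2,1) (2,2) (3,0) (3,1) (3,2) (4,0) (4,1)] -> total=9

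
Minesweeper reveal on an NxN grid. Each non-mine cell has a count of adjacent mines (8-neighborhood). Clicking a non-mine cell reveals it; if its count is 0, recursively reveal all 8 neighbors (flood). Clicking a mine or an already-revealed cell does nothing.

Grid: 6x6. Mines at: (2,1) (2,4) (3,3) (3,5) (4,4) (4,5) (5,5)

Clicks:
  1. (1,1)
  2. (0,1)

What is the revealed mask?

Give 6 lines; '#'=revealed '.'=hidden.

Click 1 (1,1) count=1: revealed 1 new [(1,1)] -> total=1
Click 2 (0,1) count=0: revealed 11 new [(0,0) (0,1) (0,2) (0,3) (0,4) (0,5) (1,0) (1,2) (1,3) (1,4) (1,5)] -> total=12

Answer: ######
######
......
......
......
......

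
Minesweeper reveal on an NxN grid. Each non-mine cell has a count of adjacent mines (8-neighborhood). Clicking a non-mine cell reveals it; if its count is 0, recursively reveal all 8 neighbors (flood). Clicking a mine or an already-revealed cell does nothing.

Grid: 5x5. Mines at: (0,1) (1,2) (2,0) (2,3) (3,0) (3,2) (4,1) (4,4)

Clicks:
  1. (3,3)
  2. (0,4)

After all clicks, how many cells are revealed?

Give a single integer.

Click 1 (3,3) count=3: revealed 1 new [(3,3)] -> total=1
Click 2 (0,4) count=0: revealed 4 new [(0,3) (0,4) (1,3) (1,4)] -> total=5

Answer: 5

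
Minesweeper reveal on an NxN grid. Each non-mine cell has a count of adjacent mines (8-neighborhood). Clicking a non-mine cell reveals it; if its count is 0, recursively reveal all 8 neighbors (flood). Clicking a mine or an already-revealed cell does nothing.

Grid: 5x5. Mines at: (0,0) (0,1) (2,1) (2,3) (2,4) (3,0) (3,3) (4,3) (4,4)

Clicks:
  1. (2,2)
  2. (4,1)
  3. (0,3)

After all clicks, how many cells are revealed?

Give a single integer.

Click 1 (2,2) count=3: revealed 1 new [(2,2)] -> total=1
Click 2 (4,1) count=1: revealed 1 new [(4,1)] -> total=2
Click 3 (0,3) count=0: revealed 6 new [(0,2) (0,3) (0,4) (1,2) (1,3) (1,4)] -> total=8

Answer: 8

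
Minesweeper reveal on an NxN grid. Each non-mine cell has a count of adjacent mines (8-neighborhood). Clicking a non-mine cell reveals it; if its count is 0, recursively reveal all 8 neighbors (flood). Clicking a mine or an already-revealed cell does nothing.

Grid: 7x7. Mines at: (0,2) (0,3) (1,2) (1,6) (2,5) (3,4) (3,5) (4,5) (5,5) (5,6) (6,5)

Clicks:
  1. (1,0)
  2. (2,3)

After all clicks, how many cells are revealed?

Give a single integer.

Click 1 (1,0) count=0: revealed 27 new [(0,0) (0,1) (1,0) (1,1) (2,0) (2,1) (2,2) (2,3) (3,0) (3,1) (3,2) (3,3) (4,0) (4,1) (4,2) (4,3) (4,4) (5,0) (5,1) (5,2) (5,3) (5,4) (6,0) (6,1) (6,2) (6,3) (6,4)] -> total=27
Click 2 (2,3) count=2: revealed 0 new [(none)] -> total=27

Answer: 27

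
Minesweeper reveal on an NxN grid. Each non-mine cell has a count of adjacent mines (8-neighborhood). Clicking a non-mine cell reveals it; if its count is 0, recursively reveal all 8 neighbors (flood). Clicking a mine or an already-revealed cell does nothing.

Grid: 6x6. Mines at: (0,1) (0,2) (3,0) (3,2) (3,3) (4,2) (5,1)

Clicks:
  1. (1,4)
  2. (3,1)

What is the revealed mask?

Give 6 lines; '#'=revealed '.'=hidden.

Click 1 (1,4) count=0: revealed 17 new [(0,3) (0,4) (0,5) (1,3) (1,4) (1,5) (2,3) (2,4) (2,5) (3,4) (3,5) (4,3) (4,4) (4,5) (5,3) (5,4) (5,5)] -> total=17
Click 2 (3,1) count=3: revealed 1 new [(3,1)] -> total=18

Answer: ...###
...###
...###
.#..##
...###
...###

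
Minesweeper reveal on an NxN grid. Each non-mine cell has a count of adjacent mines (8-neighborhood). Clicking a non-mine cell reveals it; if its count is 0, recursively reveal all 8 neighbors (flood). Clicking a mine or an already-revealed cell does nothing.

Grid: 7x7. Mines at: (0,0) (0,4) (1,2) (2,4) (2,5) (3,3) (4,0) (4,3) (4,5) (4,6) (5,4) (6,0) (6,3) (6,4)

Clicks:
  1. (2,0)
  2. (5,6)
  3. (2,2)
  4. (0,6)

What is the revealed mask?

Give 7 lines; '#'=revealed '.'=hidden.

Answer: .....##
##...##
###....
##.....
.......
......#
.......

Derivation:
Click 1 (2,0) count=0: revealed 6 new [(1,0) (1,1) (2,0) (2,1) (3,0) (3,1)] -> total=6
Click 2 (5,6) count=2: revealed 1 new [(5,6)] -> total=7
Click 3 (2,2) count=2: revealed 1 new [(2,2)] -> total=8
Click 4 (0,6) count=0: revealed 4 new [(0,5) (0,6) (1,5) (1,6)] -> total=12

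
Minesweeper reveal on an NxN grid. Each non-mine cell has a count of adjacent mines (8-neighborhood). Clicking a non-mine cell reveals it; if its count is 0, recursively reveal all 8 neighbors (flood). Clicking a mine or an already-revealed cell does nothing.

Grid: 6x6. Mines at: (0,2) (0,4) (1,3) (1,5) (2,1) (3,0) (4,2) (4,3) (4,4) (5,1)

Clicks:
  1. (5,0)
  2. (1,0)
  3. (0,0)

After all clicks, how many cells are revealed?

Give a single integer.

Answer: 5

Derivation:
Click 1 (5,0) count=1: revealed 1 new [(5,0)] -> total=1
Click 2 (1,0) count=1: revealed 1 new [(1,0)] -> total=2
Click 3 (0,0) count=0: revealed 3 new [(0,0) (0,1) (1,1)] -> total=5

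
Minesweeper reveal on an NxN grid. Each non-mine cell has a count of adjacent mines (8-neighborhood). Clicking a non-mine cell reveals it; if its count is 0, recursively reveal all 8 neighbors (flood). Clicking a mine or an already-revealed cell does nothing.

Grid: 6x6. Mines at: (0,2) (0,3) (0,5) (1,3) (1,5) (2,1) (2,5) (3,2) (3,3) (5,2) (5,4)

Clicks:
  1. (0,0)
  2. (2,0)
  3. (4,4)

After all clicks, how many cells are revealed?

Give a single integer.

Click 1 (0,0) count=0: revealed 4 new [(0,0) (0,1) (1,0) (1,1)] -> total=4
Click 2 (2,0) count=1: revealed 1 new [(2,0)] -> total=5
Click 3 (4,4) count=2: revealed 1 new [(4,4)] -> total=6

Answer: 6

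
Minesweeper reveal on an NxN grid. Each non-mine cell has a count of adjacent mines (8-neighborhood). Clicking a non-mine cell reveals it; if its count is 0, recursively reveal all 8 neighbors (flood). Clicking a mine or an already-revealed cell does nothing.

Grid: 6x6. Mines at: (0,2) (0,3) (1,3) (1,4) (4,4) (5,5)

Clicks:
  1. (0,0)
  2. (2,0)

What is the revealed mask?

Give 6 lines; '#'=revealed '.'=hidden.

Click 1 (0,0) count=0: revealed 21 new [(0,0) (0,1) (1,0) (1,1) (1,2) (2,0) (2,1) (2,2) (2,3) (3,0) (3,1) (3,2) (3,3) (4,0) (4,1) (4,2) (4,3) (5,0) (5,1) (5,2) (5,3)] -> total=21
Click 2 (2,0) count=0: revealed 0 new [(none)] -> total=21

Answer: ##....
###...
####..
####..
####..
####..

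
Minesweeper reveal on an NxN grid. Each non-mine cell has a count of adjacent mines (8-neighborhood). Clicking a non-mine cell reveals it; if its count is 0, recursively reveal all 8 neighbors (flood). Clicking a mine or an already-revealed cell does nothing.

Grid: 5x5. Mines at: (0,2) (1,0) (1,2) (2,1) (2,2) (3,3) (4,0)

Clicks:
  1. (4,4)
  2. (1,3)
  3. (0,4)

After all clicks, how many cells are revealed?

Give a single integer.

Answer: 7

Derivation:
Click 1 (4,4) count=1: revealed 1 new [(4,4)] -> total=1
Click 2 (1,3) count=3: revealed 1 new [(1,3)] -> total=2
Click 3 (0,4) count=0: revealed 5 new [(0,3) (0,4) (1,4) (2,3) (2,4)] -> total=7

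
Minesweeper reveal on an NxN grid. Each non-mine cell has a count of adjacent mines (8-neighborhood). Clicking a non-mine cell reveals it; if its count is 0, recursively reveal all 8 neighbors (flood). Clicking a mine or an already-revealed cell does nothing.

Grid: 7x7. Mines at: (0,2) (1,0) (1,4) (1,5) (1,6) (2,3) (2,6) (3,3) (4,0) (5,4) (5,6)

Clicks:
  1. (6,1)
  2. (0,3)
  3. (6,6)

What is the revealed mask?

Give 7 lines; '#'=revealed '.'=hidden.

Click 1 (6,1) count=0: revealed 11 new [(4,1) (4,2) (4,3) (5,0) (5,1) (5,2) (5,3) (6,0) (6,1) (6,2) (6,3)] -> total=11
Click 2 (0,3) count=2: revealed 1 new [(0,3)] -> total=12
Click 3 (6,6) count=1: revealed 1 new [(6,6)] -> total=13

Answer: ...#...
.......
.......
.......
.###...
####...
####..#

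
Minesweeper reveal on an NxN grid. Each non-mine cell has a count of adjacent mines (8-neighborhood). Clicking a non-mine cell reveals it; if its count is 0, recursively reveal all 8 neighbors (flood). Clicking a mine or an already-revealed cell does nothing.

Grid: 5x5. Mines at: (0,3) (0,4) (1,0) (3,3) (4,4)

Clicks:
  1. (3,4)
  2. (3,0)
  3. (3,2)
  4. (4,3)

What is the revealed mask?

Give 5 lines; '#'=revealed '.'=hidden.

Answer: .....
.....
###..
###.#
####.

Derivation:
Click 1 (3,4) count=2: revealed 1 new [(3,4)] -> total=1
Click 2 (3,0) count=0: revealed 9 new [(2,0) (2,1) (2,2) (3,0) (3,1) (3,2) (4,0) (4,1) (4,2)] -> total=10
Click 3 (3,2) count=1: revealed 0 new [(none)] -> total=10
Click 4 (4,3) count=2: revealed 1 new [(4,3)] -> total=11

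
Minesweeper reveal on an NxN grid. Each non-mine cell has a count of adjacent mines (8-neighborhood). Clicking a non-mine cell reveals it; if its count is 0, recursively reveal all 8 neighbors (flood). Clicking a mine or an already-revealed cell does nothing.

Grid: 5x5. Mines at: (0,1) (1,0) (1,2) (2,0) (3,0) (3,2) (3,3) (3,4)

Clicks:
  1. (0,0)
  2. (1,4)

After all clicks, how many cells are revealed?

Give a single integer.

Answer: 7

Derivation:
Click 1 (0,0) count=2: revealed 1 new [(0,0)] -> total=1
Click 2 (1,4) count=0: revealed 6 new [(0,3) (0,4) (1,3) (1,4) (2,3) (2,4)] -> total=7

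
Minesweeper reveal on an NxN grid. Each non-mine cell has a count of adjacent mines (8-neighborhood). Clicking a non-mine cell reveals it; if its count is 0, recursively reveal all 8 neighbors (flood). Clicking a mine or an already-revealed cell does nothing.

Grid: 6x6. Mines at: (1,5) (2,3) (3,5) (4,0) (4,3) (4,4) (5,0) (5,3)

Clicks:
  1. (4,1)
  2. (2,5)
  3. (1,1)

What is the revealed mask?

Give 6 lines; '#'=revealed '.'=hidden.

Answer: #####.
#####.
###..#
###...
.#....
......

Derivation:
Click 1 (4,1) count=2: revealed 1 new [(4,1)] -> total=1
Click 2 (2,5) count=2: revealed 1 new [(2,5)] -> total=2
Click 3 (1,1) count=0: revealed 16 new [(0,0) (0,1) (0,2) (0,3) (0,4) (1,0) (1,1) (1,2) (1,3) (1,4) (2,0) (2,1) (2,2) (3,0) (3,1) (3,2)] -> total=18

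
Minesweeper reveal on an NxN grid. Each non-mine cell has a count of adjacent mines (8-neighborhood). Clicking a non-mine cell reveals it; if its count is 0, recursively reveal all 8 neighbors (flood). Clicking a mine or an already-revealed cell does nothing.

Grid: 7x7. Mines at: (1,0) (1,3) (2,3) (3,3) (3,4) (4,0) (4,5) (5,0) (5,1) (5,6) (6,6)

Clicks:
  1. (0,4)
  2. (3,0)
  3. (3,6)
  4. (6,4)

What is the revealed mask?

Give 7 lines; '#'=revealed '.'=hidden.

Answer: ....#..
.......
.......
#.....#
..###..
..####.
..####.

Derivation:
Click 1 (0,4) count=1: revealed 1 new [(0,4)] -> total=1
Click 2 (3,0) count=1: revealed 1 new [(3,0)] -> total=2
Click 3 (3,6) count=1: revealed 1 new [(3,6)] -> total=3
Click 4 (6,4) count=0: revealed 11 new [(4,2) (4,3) (4,4) (5,2) (5,3) (5,4) (5,5) (6,2) (6,3) (6,4) (6,5)] -> total=14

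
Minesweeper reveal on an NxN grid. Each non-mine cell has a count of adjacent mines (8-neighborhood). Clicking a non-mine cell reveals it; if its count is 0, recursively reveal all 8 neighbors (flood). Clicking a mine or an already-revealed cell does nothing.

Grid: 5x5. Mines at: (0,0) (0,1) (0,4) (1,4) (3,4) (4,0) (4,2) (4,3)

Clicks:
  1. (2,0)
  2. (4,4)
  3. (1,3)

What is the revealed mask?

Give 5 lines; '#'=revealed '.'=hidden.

Click 1 (2,0) count=0: revealed 12 new [(1,0) (1,1) (1,2) (1,3) (2,0) (2,1) (2,2) (2,3) (3,0) (3,1) (3,2) (3,3)] -> total=12
Click 2 (4,4) count=2: revealed 1 new [(4,4)] -> total=13
Click 3 (1,3) count=2: revealed 0 new [(none)] -> total=13

Answer: .....
####.
####.
####.
....#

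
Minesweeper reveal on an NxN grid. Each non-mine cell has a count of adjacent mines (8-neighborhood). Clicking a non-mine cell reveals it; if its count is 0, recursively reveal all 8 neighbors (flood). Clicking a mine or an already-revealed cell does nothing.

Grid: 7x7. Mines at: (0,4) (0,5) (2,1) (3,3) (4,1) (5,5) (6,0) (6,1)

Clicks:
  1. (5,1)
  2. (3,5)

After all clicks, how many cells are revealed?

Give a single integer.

Answer: 13

Derivation:
Click 1 (5,1) count=3: revealed 1 new [(5,1)] -> total=1
Click 2 (3,5) count=0: revealed 12 new [(1,4) (1,5) (1,6) (2,4) (2,5) (2,6) (3,4) (3,5) (3,6) (4,4) (4,5) (4,6)] -> total=13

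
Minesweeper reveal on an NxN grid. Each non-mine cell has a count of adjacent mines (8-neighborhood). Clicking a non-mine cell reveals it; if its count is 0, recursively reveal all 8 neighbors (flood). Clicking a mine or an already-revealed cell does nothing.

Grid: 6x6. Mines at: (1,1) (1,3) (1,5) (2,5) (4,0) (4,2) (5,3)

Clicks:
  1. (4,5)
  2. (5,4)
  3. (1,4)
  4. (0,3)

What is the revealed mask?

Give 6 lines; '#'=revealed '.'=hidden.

Answer: ...#..
....#.
......
....##
....##
....##

Derivation:
Click 1 (4,5) count=0: revealed 6 new [(3,4) (3,5) (4,4) (4,5) (5,4) (5,5)] -> total=6
Click 2 (5,4) count=1: revealed 0 new [(none)] -> total=6
Click 3 (1,4) count=3: revealed 1 new [(1,4)] -> total=7
Click 4 (0,3) count=1: revealed 1 new [(0,3)] -> total=8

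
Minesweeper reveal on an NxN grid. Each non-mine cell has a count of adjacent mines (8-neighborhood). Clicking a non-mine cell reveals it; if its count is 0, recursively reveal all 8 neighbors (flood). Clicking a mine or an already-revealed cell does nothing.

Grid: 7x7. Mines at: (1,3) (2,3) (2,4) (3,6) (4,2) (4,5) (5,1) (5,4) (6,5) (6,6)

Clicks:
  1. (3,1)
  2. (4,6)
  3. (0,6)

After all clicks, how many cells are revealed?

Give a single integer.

Click 1 (3,1) count=1: revealed 1 new [(3,1)] -> total=1
Click 2 (4,6) count=2: revealed 1 new [(4,6)] -> total=2
Click 3 (0,6) count=0: revealed 8 new [(0,4) (0,5) (0,6) (1,4) (1,5) (1,6) (2,5) (2,6)] -> total=10

Answer: 10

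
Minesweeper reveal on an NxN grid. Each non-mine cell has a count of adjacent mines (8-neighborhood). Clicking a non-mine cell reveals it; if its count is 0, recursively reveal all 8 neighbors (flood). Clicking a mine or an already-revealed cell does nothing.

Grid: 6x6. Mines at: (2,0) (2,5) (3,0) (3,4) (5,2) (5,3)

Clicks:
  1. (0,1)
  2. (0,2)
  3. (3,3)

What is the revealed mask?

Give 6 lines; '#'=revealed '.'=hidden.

Answer: ######
######
.####.
.###..
.###..
......

Derivation:
Click 1 (0,1) count=0: revealed 22 new [(0,0) (0,1) (0,2) (0,3) (0,4) (0,5) (1,0) (1,1) (1,2) (1,3) (1,4) (1,5) (2,1) (2,2) (2,3) (2,4) (3,1) (3,2) (3,3) (4,1) (4,2) (4,3)] -> total=22
Click 2 (0,2) count=0: revealed 0 new [(none)] -> total=22
Click 3 (3,3) count=1: revealed 0 new [(none)] -> total=22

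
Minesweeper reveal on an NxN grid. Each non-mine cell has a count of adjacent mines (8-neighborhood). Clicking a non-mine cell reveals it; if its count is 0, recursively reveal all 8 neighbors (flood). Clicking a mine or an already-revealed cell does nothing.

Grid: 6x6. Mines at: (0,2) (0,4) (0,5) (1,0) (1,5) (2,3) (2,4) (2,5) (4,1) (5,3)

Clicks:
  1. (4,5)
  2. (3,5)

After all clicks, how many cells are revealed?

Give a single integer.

Click 1 (4,5) count=0: revealed 6 new [(3,4) (3,5) (4,4) (4,5) (5,4) (5,5)] -> total=6
Click 2 (3,5) count=2: revealed 0 new [(none)] -> total=6

Answer: 6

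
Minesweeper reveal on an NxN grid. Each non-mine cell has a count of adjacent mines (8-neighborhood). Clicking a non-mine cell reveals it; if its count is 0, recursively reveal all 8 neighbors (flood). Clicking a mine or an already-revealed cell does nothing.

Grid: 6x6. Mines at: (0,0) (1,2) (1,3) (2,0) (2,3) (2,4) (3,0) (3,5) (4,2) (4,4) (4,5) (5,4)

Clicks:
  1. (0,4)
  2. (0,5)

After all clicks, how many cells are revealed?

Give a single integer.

Click 1 (0,4) count=1: revealed 1 new [(0,4)] -> total=1
Click 2 (0,5) count=0: revealed 3 new [(0,5) (1,4) (1,5)] -> total=4

Answer: 4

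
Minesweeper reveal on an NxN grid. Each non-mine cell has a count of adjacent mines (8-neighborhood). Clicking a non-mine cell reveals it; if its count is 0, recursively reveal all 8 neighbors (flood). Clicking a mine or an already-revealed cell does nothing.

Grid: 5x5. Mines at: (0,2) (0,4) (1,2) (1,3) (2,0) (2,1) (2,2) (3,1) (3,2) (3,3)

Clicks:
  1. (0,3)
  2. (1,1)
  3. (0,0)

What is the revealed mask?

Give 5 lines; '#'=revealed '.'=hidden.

Click 1 (0,3) count=4: revealed 1 new [(0,3)] -> total=1
Click 2 (1,1) count=5: revealed 1 new [(1,1)] -> total=2
Click 3 (0,0) count=0: revealed 3 new [(0,0) (0,1) (1,0)] -> total=5

Answer: ##.#.
##...
.....
.....
.....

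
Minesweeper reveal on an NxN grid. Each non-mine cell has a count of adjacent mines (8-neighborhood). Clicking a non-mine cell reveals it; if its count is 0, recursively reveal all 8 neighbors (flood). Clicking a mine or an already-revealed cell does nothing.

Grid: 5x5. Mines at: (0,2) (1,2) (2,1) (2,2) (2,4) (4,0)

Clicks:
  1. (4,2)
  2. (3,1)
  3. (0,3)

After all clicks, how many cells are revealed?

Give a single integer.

Answer: 9

Derivation:
Click 1 (4,2) count=0: revealed 8 new [(3,1) (3,2) (3,3) (3,4) (4,1) (4,2) (4,3) (4,4)] -> total=8
Click 2 (3,1) count=3: revealed 0 new [(none)] -> total=8
Click 3 (0,3) count=2: revealed 1 new [(0,3)] -> total=9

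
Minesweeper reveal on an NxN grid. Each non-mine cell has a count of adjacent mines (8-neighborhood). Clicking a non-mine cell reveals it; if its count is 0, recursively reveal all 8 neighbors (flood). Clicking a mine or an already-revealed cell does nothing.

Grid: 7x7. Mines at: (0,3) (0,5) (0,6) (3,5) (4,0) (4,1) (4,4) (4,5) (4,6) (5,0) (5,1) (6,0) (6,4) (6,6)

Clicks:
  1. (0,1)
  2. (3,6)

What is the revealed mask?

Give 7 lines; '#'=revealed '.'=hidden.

Click 1 (0,1) count=0: revealed 18 new [(0,0) (0,1) (0,2) (1,0) (1,1) (1,2) (1,3) (1,4) (2,0) (2,1) (2,2) (2,3) (2,4) (3,0) (3,1) (3,2) (3,3) (3,4)] -> total=18
Click 2 (3,6) count=3: revealed 1 new [(3,6)] -> total=19

Answer: ###....
#####..
#####..
#####.#
.......
.......
.......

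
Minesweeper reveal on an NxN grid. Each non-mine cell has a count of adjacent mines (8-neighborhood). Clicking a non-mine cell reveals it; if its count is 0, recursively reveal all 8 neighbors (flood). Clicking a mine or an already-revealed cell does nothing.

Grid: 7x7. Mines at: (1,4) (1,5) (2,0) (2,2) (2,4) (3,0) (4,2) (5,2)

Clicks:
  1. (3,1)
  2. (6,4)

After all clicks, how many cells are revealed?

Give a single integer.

Answer: 19

Derivation:
Click 1 (3,1) count=4: revealed 1 new [(3,1)] -> total=1
Click 2 (6,4) count=0: revealed 18 new [(2,5) (2,6) (3,3) (3,4) (3,5) (3,6) (4,3) (4,4) (4,5) (4,6) (5,3) (5,4) (5,5) (5,6) (6,3) (6,4) (6,5) (6,6)] -> total=19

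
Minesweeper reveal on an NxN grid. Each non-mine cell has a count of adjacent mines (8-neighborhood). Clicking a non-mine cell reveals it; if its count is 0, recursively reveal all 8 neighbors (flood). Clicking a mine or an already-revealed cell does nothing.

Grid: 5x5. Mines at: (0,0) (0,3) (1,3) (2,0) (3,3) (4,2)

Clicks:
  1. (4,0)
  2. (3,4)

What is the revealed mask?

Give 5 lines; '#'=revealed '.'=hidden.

Answer: .....
.....
.....
##..#
##...

Derivation:
Click 1 (4,0) count=0: revealed 4 new [(3,0) (3,1) (4,0) (4,1)] -> total=4
Click 2 (3,4) count=1: revealed 1 new [(3,4)] -> total=5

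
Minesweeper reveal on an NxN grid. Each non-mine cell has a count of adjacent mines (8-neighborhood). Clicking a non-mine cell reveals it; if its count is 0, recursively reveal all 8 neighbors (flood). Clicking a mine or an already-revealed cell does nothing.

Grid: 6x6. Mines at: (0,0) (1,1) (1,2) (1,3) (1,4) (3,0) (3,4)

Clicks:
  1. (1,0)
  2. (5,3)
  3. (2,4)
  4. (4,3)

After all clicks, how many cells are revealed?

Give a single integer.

Click 1 (1,0) count=2: revealed 1 new [(1,0)] -> total=1
Click 2 (5,3) count=0: revealed 18 new [(2,1) (2,2) (2,3) (3,1) (3,2) (3,3) (4,0) (4,1) (4,2) (4,3) (4,4) (4,5) (5,0) (5,1) (5,2) (5,3) (5,4) (5,5)] -> total=19
Click 3 (2,4) count=3: revealed 1 new [(2,4)] -> total=20
Click 4 (4,3) count=1: revealed 0 new [(none)] -> total=20

Answer: 20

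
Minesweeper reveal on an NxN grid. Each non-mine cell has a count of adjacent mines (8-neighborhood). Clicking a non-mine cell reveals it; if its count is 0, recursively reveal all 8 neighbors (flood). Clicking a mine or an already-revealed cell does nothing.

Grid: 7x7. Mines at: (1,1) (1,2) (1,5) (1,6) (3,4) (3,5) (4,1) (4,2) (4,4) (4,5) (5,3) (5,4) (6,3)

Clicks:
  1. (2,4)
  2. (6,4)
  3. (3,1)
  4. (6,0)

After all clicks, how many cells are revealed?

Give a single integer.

Answer: 9

Derivation:
Click 1 (2,4) count=3: revealed 1 new [(2,4)] -> total=1
Click 2 (6,4) count=3: revealed 1 new [(6,4)] -> total=2
Click 3 (3,1) count=2: revealed 1 new [(3,1)] -> total=3
Click 4 (6,0) count=0: revealed 6 new [(5,0) (5,1) (5,2) (6,0) (6,1) (6,2)] -> total=9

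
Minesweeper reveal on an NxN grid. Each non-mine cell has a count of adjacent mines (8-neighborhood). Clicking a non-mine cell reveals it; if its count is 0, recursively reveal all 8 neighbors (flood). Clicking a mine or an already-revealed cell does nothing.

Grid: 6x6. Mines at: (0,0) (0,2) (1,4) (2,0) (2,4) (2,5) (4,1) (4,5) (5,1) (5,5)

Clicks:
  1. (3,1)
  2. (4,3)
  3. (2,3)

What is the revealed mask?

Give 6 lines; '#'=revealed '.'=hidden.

Click 1 (3,1) count=2: revealed 1 new [(3,1)] -> total=1
Click 2 (4,3) count=0: revealed 9 new [(3,2) (3,3) (3,4) (4,2) (4,3) (4,4) (5,2) (5,3) (5,4)] -> total=10
Click 3 (2,3) count=2: revealed 1 new [(2,3)] -> total=11

Answer: ......
......
...#..
.####.
..###.
..###.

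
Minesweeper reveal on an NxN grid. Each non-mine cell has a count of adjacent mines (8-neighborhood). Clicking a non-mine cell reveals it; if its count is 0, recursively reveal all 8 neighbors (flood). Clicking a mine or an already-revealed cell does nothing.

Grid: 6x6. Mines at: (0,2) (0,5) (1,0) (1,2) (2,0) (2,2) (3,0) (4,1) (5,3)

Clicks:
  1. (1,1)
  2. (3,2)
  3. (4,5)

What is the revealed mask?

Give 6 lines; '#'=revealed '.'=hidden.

Click 1 (1,1) count=5: revealed 1 new [(1,1)] -> total=1
Click 2 (3,2) count=2: revealed 1 new [(3,2)] -> total=2
Click 3 (4,5) count=0: revealed 14 new [(1,3) (1,4) (1,5) (2,3) (2,4) (2,5) (3,3) (3,4) (3,5) (4,3) (4,4) (4,5) (5,4) (5,5)] -> total=16

Answer: ......
.#.###
...###
..####
...###
....##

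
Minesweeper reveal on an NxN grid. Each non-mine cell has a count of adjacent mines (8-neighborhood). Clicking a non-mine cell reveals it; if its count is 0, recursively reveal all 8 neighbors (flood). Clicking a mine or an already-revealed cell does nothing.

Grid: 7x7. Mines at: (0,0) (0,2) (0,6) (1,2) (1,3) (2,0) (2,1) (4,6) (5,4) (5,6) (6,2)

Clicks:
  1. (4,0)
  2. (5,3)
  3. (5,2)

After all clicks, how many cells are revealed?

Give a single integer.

Click 1 (4,0) count=0: revealed 27 new [(1,4) (1,5) (1,6) (2,2) (2,3) (2,4) (2,5) (2,6) (3,0) (3,1) (3,2) (3,3) (3,4) (3,5) (3,6) (4,0) (4,1) (4,2) (4,3) (4,4) (4,5) (5,0) (5,1) (5,2) (5,3) (6,0) (6,1)] -> total=27
Click 2 (5,3) count=2: revealed 0 new [(none)] -> total=27
Click 3 (5,2) count=1: revealed 0 new [(none)] -> total=27

Answer: 27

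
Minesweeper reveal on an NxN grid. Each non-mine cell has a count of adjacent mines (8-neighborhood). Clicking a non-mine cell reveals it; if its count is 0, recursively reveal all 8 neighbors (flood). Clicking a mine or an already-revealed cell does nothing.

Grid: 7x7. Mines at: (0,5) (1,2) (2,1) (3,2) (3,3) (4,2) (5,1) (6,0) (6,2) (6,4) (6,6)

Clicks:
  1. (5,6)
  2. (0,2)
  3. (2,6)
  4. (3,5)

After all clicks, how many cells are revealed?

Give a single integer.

Answer: 16

Derivation:
Click 1 (5,6) count=1: revealed 1 new [(5,6)] -> total=1
Click 2 (0,2) count=1: revealed 1 new [(0,2)] -> total=2
Click 3 (2,6) count=0: revealed 14 new [(1,4) (1,5) (1,6) (2,4) (2,5) (2,6) (3,4) (3,5) (3,6) (4,4) (4,5) (4,6) (5,4) (5,5)] -> total=16
Click 4 (3,5) count=0: revealed 0 new [(none)] -> total=16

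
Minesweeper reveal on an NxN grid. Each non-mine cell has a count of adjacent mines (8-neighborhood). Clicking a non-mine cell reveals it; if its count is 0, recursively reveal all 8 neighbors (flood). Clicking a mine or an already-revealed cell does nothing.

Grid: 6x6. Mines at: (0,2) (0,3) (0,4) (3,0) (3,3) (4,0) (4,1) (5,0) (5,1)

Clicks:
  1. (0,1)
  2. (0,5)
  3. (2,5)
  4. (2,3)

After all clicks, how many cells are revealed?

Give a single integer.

Answer: 17

Derivation:
Click 1 (0,1) count=1: revealed 1 new [(0,1)] -> total=1
Click 2 (0,5) count=1: revealed 1 new [(0,5)] -> total=2
Click 3 (2,5) count=0: revealed 14 new [(1,4) (1,5) (2,4) (2,5) (3,4) (3,5) (4,2) (4,3) (4,4) (4,5) (5,2) (5,3) (5,4) (5,5)] -> total=16
Click 4 (2,3) count=1: revealed 1 new [(2,3)] -> total=17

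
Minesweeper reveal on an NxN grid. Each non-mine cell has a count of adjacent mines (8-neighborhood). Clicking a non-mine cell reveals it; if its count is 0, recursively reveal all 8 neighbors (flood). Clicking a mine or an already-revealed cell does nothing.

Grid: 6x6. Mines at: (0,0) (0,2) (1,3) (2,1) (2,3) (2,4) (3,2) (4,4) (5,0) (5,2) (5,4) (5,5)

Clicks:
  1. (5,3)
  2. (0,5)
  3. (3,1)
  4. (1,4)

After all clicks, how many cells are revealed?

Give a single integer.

Answer: 6

Derivation:
Click 1 (5,3) count=3: revealed 1 new [(5,3)] -> total=1
Click 2 (0,5) count=0: revealed 4 new [(0,4) (0,5) (1,4) (1,5)] -> total=5
Click 3 (3,1) count=2: revealed 1 new [(3,1)] -> total=6
Click 4 (1,4) count=3: revealed 0 new [(none)] -> total=6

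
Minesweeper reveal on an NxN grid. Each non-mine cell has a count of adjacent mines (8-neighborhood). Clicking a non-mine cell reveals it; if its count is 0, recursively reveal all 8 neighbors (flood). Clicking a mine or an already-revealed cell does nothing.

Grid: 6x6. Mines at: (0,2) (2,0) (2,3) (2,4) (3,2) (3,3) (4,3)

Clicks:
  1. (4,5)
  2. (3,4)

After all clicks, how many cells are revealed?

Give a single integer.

Answer: 6

Derivation:
Click 1 (4,5) count=0: revealed 6 new [(3,4) (3,5) (4,4) (4,5) (5,4) (5,5)] -> total=6
Click 2 (3,4) count=4: revealed 0 new [(none)] -> total=6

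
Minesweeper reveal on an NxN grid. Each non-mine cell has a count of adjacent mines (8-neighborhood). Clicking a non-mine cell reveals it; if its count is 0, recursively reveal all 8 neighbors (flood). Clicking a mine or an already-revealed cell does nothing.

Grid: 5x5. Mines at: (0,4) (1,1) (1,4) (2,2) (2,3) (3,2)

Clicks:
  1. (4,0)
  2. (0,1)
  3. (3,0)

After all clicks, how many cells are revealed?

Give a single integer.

Click 1 (4,0) count=0: revealed 6 new [(2,0) (2,1) (3,0) (3,1) (4,0) (4,1)] -> total=6
Click 2 (0,1) count=1: revealed 1 new [(0,1)] -> total=7
Click 3 (3,0) count=0: revealed 0 new [(none)] -> total=7

Answer: 7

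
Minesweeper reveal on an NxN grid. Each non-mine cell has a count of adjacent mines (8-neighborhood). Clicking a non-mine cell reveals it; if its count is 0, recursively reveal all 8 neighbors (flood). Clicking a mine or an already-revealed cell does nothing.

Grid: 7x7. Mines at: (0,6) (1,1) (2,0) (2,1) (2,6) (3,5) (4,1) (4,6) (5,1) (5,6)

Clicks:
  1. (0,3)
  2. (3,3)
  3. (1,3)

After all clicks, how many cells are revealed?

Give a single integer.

Answer: 27

Derivation:
Click 1 (0,3) count=0: revealed 27 new [(0,2) (0,3) (0,4) (0,5) (1,2) (1,3) (1,4) (1,5) (2,2) (2,3) (2,4) (2,5) (3,2) (3,3) (3,4) (4,2) (4,3) (4,4) (4,5) (5,2) (5,3) (5,4) (5,5) (6,2) (6,3) (6,4) (6,5)] -> total=27
Click 2 (3,3) count=0: revealed 0 new [(none)] -> total=27
Click 3 (1,3) count=0: revealed 0 new [(none)] -> total=27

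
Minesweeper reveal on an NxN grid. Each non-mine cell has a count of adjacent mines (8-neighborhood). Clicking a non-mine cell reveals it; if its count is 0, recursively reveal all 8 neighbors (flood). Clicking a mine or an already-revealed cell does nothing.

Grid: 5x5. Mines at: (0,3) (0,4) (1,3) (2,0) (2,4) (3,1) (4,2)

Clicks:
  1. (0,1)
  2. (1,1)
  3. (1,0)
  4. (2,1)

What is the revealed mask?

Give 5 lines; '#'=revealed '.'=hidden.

Click 1 (0,1) count=0: revealed 6 new [(0,0) (0,1) (0,2) (1,0) (1,1) (1,2)] -> total=6
Click 2 (1,1) count=1: revealed 0 new [(none)] -> total=6
Click 3 (1,0) count=1: revealed 0 new [(none)] -> total=6
Click 4 (2,1) count=2: revealed 1 new [(2,1)] -> total=7

Answer: ###..
###..
.#...
.....
.....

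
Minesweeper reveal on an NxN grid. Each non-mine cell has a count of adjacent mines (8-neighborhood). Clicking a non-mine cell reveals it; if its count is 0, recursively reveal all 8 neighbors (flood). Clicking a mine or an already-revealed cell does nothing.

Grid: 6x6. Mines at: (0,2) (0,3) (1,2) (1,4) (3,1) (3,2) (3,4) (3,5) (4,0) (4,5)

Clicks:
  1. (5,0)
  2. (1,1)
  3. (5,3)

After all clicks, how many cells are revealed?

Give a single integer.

Answer: 10

Derivation:
Click 1 (5,0) count=1: revealed 1 new [(5,0)] -> total=1
Click 2 (1,1) count=2: revealed 1 new [(1,1)] -> total=2
Click 3 (5,3) count=0: revealed 8 new [(4,1) (4,2) (4,3) (4,4) (5,1) (5,2) (5,3) (5,4)] -> total=10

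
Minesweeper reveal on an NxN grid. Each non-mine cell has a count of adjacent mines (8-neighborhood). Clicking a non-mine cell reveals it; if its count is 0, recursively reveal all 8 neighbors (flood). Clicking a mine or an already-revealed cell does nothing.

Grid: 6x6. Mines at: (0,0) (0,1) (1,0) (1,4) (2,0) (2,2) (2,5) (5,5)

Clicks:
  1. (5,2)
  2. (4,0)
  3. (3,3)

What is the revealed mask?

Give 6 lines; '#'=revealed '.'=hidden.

Answer: ......
......
......
#####.
#####.
#####.

Derivation:
Click 1 (5,2) count=0: revealed 15 new [(3,0) (3,1) (3,2) (3,3) (3,4) (4,0) (4,1) (4,2) (4,3) (4,4) (5,0) (5,1) (5,2) (5,3) (5,4)] -> total=15
Click 2 (4,0) count=0: revealed 0 new [(none)] -> total=15
Click 3 (3,3) count=1: revealed 0 new [(none)] -> total=15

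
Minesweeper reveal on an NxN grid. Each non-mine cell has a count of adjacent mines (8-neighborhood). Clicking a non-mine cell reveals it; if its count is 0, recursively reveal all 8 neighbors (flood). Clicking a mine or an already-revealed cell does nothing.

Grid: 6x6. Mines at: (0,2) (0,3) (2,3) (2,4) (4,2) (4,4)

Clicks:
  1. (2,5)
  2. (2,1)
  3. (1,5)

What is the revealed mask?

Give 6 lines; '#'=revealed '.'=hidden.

Click 1 (2,5) count=1: revealed 1 new [(2,5)] -> total=1
Click 2 (2,1) count=0: revealed 15 new [(0,0) (0,1) (1,0) (1,1) (1,2) (2,0) (2,1) (2,2) (3,0) (3,1) (3,2) (4,0) (4,1) (5,0) (5,1)] -> total=16
Click 3 (1,5) count=1: revealed 1 new [(1,5)] -> total=17

Answer: ##....
###..#
###..#
###...
##....
##....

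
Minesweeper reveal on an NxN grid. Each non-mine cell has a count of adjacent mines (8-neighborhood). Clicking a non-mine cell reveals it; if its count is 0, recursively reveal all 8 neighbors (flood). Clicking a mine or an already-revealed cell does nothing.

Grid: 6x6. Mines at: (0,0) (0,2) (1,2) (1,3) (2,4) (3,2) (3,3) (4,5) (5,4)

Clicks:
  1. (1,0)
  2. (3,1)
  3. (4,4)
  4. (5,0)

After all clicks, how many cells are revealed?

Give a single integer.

Click 1 (1,0) count=1: revealed 1 new [(1,0)] -> total=1
Click 2 (3,1) count=1: revealed 1 new [(3,1)] -> total=2
Click 3 (4,4) count=3: revealed 1 new [(4,4)] -> total=3
Click 4 (5,0) count=0: revealed 12 new [(1,1) (2,0) (2,1) (3,0) (4,0) (4,1) (4,2) (4,3) (5,0) (5,1) (5,2) (5,3)] -> total=15

Answer: 15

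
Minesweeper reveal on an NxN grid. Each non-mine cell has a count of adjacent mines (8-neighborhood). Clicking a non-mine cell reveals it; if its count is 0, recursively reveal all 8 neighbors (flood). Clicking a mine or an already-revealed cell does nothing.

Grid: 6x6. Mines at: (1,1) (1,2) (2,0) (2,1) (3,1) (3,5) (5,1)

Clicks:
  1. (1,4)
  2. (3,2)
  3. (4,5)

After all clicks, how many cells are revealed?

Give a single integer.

Click 1 (1,4) count=0: revealed 9 new [(0,3) (0,4) (0,5) (1,3) (1,4) (1,5) (2,3) (2,4) (2,5)] -> total=9
Click 2 (3,2) count=2: revealed 1 new [(3,2)] -> total=10
Click 3 (4,5) count=1: revealed 1 new [(4,5)] -> total=11

Answer: 11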